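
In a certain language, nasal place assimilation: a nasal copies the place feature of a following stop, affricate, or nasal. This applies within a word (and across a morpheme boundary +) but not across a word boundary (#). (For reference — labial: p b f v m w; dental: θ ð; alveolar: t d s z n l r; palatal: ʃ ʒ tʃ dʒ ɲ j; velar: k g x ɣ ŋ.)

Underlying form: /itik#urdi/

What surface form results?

[itik#urdi]

no segment meets the rule's conditions; no change.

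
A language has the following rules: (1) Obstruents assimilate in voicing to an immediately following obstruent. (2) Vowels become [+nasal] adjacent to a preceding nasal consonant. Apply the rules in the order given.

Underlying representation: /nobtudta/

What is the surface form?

[nõptutta]

Rule 1: /b/ before /t/ (voiceless) → [p]
Rule 1: /d/ before /t/ (voiceless) → [t]
After rule 1: noptutta
Rule 2: /o/ after nasal /n/ → [õ]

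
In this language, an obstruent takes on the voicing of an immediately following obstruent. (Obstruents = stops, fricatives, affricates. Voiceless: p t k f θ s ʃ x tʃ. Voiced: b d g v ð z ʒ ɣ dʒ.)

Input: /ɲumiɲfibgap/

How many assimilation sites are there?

No segment meets the rule's conditions.

0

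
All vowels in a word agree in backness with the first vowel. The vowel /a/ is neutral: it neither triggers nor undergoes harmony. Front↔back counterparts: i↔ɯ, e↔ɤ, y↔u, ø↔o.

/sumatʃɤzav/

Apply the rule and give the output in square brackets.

[sumatʃɤzav]

no segment meets the rule's conditions; no change.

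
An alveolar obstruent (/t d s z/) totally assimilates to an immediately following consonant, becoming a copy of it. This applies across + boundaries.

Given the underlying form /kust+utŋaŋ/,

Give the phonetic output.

/s/ before /t/ → [t] (total assimilation)
/t/ before /ŋ/ → [ŋ] (total assimilation)

[kutt+uŋŋaŋ]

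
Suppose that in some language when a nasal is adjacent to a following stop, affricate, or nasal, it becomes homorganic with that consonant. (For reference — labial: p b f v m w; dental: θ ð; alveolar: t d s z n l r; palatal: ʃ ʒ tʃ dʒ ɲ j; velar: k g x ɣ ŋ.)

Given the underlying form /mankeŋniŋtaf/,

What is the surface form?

/n/ before /k/ (velar) → [ŋ]
/ŋ/ before /n/ (alveolar) → [n]
/ŋ/ before /t/ (alveolar) → [n]

[maŋkennintaf]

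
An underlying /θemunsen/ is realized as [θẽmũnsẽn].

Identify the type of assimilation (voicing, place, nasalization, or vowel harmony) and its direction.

/e/→[ẽ] /u/→[ũ] /e/→[ẽ].
Each target copies a feature from the following segment, so the direction is regressive.

nasalization, regressive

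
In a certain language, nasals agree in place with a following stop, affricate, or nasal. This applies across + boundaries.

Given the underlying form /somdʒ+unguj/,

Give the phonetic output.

/m/ before /dʒ/ (palatal) → [ɲ]
/n/ before /g/ (velar) → [ŋ]

[soɲdʒ+uŋguj]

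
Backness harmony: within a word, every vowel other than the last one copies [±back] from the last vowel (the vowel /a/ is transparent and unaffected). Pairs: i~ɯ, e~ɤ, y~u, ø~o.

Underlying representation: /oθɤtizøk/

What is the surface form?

/o/ harmonizes with /ø/ ([-back]) → [ø]
/ɤ/ harmonizes with /ø/ ([-back]) → [e]

[øθetizøk]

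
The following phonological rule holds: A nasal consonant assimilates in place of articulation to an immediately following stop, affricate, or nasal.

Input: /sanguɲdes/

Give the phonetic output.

/n/ before /g/ (velar) → [ŋ]
/ɲ/ before /d/ (alveolar) → [n]

[saŋgundes]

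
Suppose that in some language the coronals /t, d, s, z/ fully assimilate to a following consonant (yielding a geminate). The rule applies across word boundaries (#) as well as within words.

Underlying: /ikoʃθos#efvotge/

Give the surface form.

[ikoʃθos#efvogge]

/t/ before /g/ → [g] (total assimilation)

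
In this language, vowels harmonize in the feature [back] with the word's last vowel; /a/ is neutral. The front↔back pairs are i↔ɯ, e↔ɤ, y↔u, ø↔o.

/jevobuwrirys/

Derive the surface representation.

/o/ harmonizes with /y/ ([-back]) → [ø]
/u/ harmonizes with /y/ ([-back]) → [y]

[jevøbywrirys]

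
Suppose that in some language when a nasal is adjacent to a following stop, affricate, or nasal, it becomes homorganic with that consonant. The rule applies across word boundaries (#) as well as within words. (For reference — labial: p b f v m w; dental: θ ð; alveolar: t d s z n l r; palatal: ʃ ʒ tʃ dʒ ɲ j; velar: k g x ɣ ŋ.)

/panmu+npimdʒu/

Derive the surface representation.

/n/ before /m/ (labial) → [m]
/n/ before /p/ (labial) → [m]
/m/ before /dʒ/ (palatal) → [ɲ]

[pammu+mpiɲdʒu]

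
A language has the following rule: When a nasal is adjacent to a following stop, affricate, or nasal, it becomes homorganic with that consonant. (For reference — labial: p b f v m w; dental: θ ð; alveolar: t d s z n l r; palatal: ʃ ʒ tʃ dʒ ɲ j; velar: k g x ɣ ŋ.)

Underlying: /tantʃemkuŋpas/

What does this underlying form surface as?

[taɲtʃeŋkumpas]

/n/ before /tʃ/ (palatal) → [ɲ]
/m/ before /k/ (velar) → [ŋ]
/ŋ/ before /p/ (labial) → [m]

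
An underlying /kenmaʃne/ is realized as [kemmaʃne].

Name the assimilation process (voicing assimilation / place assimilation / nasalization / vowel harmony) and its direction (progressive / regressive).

place assimilation, regressive

/n/→[m].
Each target copies a feature from the following segment, so the direction is regressive.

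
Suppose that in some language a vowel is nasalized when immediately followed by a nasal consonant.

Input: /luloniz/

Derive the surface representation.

[lulõniz]

/o/ before nasal /n/ → [õ]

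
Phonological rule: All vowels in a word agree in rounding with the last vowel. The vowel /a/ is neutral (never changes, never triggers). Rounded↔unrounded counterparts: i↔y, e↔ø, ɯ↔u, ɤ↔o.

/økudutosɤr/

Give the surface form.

/ø/ harmonizes with /ɤ/ ([-round]) → [e]
/u/ harmonizes with /ɤ/ ([-round]) → [ɯ]
/u/ harmonizes with /ɤ/ ([-round]) → [ɯ]
/o/ harmonizes with /ɤ/ ([-round]) → [ɤ]

[ekɯdɯtɤsɤr]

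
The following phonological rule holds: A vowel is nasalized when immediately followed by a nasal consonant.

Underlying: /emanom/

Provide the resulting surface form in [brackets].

[ẽmãnõm]

/e/ before nasal /m/ → [ẽ]
/a/ before nasal /n/ → [ã]
/o/ before nasal /m/ → [õ]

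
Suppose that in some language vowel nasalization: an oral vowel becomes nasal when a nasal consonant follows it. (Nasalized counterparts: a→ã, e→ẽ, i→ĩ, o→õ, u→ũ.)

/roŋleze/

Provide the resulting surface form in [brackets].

/o/ before nasal /ŋ/ → [õ]

[rõŋleze]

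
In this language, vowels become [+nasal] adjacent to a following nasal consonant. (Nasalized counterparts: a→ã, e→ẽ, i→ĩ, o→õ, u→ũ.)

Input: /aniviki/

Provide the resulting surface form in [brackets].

/a/ before nasal /n/ → [ã]

[ãniviki]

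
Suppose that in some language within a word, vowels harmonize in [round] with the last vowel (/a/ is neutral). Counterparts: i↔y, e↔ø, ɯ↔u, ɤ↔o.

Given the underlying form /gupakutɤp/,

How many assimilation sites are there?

/u/ harmonizes with /ɤ/ ([-round]) → [ɯ]
/u/ harmonizes with /ɤ/ ([-round]) → [ɯ]
2 segments change.

2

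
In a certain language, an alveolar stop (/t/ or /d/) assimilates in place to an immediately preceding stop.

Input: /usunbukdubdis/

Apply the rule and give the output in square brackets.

[usunbukgubbis]

/d/ after /k/ (velar) → [g]
/d/ after /b/ (labial) → [b]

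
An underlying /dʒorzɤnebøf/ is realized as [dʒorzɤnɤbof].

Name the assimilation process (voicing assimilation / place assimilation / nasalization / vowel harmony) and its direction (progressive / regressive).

/e/→[ɤ] /ø/→[o].
Vowels agree with the first vowel, so the harmony is progressive.

vowel harmony, progressive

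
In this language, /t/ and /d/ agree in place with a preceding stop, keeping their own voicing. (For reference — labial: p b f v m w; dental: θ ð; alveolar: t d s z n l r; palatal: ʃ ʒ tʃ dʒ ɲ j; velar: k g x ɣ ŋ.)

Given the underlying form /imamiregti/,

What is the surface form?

[imamiregki]

/t/ after /g/ (velar) → [k]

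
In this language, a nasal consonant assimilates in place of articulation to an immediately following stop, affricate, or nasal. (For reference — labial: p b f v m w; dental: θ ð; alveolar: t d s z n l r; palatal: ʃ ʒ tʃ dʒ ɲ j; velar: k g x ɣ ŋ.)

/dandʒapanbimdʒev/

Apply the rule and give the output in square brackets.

/n/ before /dʒ/ (palatal) → [ɲ]
/n/ before /b/ (labial) → [m]
/m/ before /dʒ/ (palatal) → [ɲ]

[daɲdʒapambiɲdʒev]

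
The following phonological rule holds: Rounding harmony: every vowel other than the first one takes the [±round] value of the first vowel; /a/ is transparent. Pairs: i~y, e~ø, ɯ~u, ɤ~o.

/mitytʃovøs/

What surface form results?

/y/ harmonizes with /i/ ([-round]) → [i]
/o/ harmonizes with /i/ ([-round]) → [ɤ]
/ø/ harmonizes with /i/ ([-round]) → [e]

[mititʃɤves]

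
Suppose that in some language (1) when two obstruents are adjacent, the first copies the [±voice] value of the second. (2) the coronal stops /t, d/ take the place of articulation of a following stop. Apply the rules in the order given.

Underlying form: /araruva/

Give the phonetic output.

[araruva]

Rule 1: no segment meets the rule's conditions; no change.
After rule 1: araruva
Rule 2: no segment meets the rule's conditions; no change.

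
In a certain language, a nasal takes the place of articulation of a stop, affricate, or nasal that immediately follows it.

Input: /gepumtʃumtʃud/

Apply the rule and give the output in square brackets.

[gepuɲtʃuɲtʃud]

/m/ before /tʃ/ (palatal) → [ɲ]
/m/ before /tʃ/ (palatal) → [ɲ]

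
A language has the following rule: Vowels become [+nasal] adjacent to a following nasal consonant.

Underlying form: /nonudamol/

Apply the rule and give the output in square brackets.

/o/ before nasal /n/ → [õ]
/a/ before nasal /m/ → [ã]

[nõnudãmol]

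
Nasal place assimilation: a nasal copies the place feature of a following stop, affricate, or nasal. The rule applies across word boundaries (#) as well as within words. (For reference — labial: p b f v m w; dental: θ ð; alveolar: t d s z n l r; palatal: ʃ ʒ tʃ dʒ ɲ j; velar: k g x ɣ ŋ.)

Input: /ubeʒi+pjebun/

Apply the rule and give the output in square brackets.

[ubeʒi+pjebun]

no segment meets the rule's conditions; no change.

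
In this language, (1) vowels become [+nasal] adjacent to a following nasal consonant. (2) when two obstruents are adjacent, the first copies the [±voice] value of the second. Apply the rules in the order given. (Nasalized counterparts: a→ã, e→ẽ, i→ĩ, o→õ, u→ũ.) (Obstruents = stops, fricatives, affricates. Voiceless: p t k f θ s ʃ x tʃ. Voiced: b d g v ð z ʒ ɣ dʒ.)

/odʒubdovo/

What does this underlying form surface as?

Rule 1: no segment meets the rule's conditions; no change.
After rule 1: odʒubdovo
Rule 2: no segment meets the rule's conditions; no change.

[odʒubdovo]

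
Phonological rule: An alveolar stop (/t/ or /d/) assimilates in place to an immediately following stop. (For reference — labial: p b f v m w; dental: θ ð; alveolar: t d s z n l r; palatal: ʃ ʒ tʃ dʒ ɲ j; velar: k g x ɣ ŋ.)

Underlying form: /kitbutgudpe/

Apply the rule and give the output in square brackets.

[kipbukgubpe]

/t/ before /b/ (labial) → [p]
/t/ before /g/ (velar) → [k]
/d/ before /p/ (labial) → [b]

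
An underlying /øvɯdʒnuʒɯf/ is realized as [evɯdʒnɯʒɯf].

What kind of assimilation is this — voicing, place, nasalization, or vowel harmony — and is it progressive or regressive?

/ø/→[e] /u/→[ɯ].
Vowels agree with the last vowel, so the harmony is regressive.

vowel harmony, regressive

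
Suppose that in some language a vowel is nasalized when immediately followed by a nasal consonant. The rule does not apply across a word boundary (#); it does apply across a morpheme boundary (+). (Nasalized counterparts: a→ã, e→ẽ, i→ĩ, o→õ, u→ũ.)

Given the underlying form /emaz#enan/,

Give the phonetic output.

/e/ before nasal /m/ → [ẽ]
/e/ before nasal /n/ → [ẽ]
/a/ before nasal /n/ → [ã]

[ẽmaz#ẽnãn]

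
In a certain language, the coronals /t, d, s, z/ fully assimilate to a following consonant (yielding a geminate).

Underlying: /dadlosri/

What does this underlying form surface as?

[dallorri]

/d/ before /l/ → [l] (total assimilation)
/s/ before /r/ → [r] (total assimilation)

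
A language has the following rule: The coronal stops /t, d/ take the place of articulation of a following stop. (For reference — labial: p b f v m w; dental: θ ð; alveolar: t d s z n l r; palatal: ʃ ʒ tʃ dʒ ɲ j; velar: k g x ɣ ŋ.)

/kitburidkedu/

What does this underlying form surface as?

[kipburigkedu]

/t/ before /b/ (labial) → [p]
/d/ before /k/ (velar) → [g]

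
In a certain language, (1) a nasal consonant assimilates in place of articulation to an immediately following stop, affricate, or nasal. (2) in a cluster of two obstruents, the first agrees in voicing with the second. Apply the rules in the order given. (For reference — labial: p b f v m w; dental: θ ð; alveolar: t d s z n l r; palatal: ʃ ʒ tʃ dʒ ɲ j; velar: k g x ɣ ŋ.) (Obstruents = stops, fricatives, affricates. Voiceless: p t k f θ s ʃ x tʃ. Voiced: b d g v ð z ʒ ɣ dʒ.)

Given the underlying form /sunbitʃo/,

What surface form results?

Rule 1: /n/ before /b/ (labial) → [m]
After rule 1: sumbitʃo
Rule 2: no segment meets the rule's conditions; no change.

[sumbitʃo]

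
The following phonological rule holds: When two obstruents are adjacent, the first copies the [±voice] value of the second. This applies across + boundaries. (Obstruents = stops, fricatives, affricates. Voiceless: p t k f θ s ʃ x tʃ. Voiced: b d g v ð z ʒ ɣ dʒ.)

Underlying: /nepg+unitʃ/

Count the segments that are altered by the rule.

/p/ before /g/ (voiced) → [b]
1 segment changes.

1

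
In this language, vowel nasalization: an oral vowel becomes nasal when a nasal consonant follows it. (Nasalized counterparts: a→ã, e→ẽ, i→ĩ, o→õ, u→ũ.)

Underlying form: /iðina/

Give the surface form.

[iðĩna]

/i/ before nasal /n/ → [ĩ]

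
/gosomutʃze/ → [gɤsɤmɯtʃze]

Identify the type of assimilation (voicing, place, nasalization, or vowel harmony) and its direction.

vowel harmony, regressive

/o/→[ɤ] /o/→[ɤ] /u/→[ɯ].
Vowels agree with the last vowel, so the harmony is regressive.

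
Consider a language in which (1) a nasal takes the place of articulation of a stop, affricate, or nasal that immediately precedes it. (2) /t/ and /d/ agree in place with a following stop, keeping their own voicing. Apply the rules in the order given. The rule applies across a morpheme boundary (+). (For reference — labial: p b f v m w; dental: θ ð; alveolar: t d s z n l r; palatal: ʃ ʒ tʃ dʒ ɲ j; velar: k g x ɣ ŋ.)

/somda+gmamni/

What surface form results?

Rule 1: /m/ after /g/ (velar) → [ŋ]
Rule 1: /n/ after /m/ (labial) → [m]
After rule 1: somda+gŋammi
Rule 2: no segment meets the rule's conditions; no change.

[somda+gŋammi]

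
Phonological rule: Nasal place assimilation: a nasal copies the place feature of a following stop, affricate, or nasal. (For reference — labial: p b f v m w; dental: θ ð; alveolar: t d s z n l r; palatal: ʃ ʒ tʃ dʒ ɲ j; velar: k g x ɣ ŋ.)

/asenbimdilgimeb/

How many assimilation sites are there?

/n/ before /b/ (labial) → [m]
/m/ before /d/ (alveolar) → [n]
2 segments change.

2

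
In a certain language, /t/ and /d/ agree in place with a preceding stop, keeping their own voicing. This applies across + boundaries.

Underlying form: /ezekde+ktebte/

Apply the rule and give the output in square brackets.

[ezekge+kkebpe]

/d/ after /k/ (velar) → [g]
/t/ after /k/ (velar) → [k]
/t/ after /b/ (labial) → [p]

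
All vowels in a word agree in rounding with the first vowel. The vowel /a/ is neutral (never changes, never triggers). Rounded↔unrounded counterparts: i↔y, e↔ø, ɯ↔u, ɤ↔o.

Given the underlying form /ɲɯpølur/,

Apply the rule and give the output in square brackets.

/ø/ harmonizes with /ɯ/ ([-round]) → [e]
/u/ harmonizes with /ɯ/ ([-round]) → [ɯ]

[ɲɯpelɯr]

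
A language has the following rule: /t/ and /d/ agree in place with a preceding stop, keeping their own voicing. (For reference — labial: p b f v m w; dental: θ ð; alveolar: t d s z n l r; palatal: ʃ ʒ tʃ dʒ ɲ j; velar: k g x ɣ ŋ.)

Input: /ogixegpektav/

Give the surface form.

[ogixegpekkav]

/t/ after /k/ (velar) → [k]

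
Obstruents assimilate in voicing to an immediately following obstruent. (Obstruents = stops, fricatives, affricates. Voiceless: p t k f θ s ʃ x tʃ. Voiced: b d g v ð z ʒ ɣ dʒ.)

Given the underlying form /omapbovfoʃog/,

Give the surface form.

/p/ before /b/ (voiced) → [b]
/v/ before /f/ (voiceless) → [f]

[omabboffoʃog]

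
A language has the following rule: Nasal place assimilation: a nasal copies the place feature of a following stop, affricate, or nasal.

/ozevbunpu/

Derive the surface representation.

/n/ before /p/ (labial) → [m]

[ozevbumpu]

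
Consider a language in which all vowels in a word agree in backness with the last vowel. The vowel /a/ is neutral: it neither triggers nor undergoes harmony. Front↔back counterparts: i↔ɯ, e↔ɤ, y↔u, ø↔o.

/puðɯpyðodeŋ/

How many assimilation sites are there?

/u/ harmonizes with /e/ ([-back]) → [y]
/ɯ/ harmonizes with /e/ ([-back]) → [i]
/o/ harmonizes with /e/ ([-back]) → [ø]
3 segments change.

3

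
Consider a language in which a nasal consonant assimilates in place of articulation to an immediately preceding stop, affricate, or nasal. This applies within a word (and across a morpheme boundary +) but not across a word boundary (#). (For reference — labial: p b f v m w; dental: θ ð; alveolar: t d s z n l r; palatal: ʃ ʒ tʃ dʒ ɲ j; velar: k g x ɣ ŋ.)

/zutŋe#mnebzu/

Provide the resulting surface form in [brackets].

/ŋ/ after /t/ (alveolar) → [n]
/n/ after /m/ (labial) → [m]

[zutne#mmebzu]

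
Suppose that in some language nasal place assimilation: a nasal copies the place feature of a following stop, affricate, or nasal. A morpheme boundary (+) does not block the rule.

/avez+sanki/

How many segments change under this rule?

/n/ before /k/ (velar) → [ŋ]
1 segment changes.

1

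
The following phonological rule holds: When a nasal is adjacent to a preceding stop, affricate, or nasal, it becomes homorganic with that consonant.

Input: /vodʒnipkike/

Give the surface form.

/n/ after /dʒ/ (palatal) → [ɲ]

[vodʒɲipkike]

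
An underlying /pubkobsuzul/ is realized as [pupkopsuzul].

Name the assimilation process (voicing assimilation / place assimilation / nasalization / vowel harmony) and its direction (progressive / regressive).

/b/→[p] /b/→[p].
Each target copies a feature from the following segment, so the direction is regressive.

voicing assimilation, regressive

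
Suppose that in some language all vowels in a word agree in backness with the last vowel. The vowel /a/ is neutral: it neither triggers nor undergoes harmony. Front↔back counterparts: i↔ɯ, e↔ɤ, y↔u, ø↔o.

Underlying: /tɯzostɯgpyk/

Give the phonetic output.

/ɯ/ harmonizes with /y/ ([-back]) → [i]
/o/ harmonizes with /y/ ([-back]) → [ø]
/ɯ/ harmonizes with /y/ ([-back]) → [i]

[tizøstigpyk]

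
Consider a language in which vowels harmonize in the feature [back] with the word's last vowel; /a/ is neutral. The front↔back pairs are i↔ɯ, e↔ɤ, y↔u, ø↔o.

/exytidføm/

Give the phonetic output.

no segment meets the rule's conditions; no change.

[exytidføm]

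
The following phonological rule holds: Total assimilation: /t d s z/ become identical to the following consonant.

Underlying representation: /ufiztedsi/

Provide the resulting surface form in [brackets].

[ufittessi]

/z/ before /t/ → [t] (total assimilation)
/d/ before /s/ → [s] (total assimilation)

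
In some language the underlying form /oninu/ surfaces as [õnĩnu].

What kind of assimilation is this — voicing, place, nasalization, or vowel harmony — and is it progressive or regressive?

/o/→[õ] /i/→[ĩ].
Each target copies a feature from the following segment, so the direction is regressive.

nasalization, regressive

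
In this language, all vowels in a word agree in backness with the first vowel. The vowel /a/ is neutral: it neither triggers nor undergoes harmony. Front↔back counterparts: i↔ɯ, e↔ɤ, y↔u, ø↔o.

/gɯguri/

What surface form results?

/i/ harmonizes with /ɯ/ ([+back]) → [ɯ]

[gɯgurɯ]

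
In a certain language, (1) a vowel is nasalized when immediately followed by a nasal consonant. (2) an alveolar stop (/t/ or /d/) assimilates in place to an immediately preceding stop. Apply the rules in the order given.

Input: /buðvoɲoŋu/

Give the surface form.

Rule 1: /o/ before nasal /ɲ/ → [õ]
Rule 1: /o/ before nasal /ŋ/ → [õ]
After rule 1: buðvõɲõŋu
Rule 2: no segment meets the rule's conditions; no change.

[buðvõɲõŋu]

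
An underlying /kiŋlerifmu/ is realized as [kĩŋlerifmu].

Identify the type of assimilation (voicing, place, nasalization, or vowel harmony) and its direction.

/i/→[ĩ].
Each target copies a feature from the following segment, so the direction is regressive.

nasalization, regressive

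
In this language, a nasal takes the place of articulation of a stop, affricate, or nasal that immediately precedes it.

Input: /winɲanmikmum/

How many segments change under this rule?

3

/ɲ/ after /n/ (alveolar) → [n]
/m/ after /n/ (alveolar) → [n]
/m/ after /k/ (velar) → [ŋ]
3 segments change.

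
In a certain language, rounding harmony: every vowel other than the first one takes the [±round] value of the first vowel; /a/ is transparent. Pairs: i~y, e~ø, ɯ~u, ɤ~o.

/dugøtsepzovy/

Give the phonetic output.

/e/ harmonizes with /u/ ([+round]) → [ø]

[dugøtsøpzovy]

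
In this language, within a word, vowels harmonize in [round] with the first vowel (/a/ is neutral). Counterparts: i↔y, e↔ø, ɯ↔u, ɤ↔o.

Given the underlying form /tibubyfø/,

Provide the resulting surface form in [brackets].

[tibɯbife]

/u/ harmonizes with /i/ ([-round]) → [ɯ]
/y/ harmonizes with /i/ ([-round]) → [i]
/ø/ harmonizes with /i/ ([-round]) → [e]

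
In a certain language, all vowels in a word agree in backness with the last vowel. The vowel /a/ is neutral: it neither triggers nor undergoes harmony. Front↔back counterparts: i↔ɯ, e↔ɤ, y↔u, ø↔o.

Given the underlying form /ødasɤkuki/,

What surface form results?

/ɤ/ harmonizes with /i/ ([-back]) → [e]
/u/ harmonizes with /i/ ([-back]) → [y]

[ødasekyki]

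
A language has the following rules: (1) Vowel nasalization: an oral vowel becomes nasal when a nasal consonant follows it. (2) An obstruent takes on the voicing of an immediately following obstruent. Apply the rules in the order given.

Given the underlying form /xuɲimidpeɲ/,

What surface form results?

[xũɲĩmitpẽɲ]

Rule 1: /u/ before nasal /ɲ/ → [ũ]
Rule 1: /i/ before nasal /m/ → [ĩ]
Rule 1: /e/ before nasal /ɲ/ → [ẽ]
After rule 1: xũɲĩmidpẽɲ
Rule 2: /d/ before /p/ (voiceless) → [t]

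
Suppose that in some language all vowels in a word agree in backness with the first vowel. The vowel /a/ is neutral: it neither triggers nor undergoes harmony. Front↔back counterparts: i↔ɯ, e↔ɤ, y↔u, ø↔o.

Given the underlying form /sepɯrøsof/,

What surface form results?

[sepirøsøf]

/ɯ/ harmonizes with /e/ ([-back]) → [i]
/o/ harmonizes with /e/ ([-back]) → [ø]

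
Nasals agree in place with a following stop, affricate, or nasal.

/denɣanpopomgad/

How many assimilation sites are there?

2

/n/ before /p/ (labial) → [m]
/m/ before /g/ (velar) → [ŋ]
2 segments change.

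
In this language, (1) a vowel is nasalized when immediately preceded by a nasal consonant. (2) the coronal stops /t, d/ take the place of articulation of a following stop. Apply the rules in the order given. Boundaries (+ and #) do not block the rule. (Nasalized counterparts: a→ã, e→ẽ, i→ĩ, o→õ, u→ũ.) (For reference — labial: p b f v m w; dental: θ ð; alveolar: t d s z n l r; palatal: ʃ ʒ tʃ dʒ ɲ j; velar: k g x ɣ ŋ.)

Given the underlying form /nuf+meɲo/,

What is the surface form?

[nũf+mẽɲõ]

Rule 1: /u/ after nasal /n/ → [ũ]
Rule 1: /e/ after nasal /m/ → [ẽ]
Rule 1: /o/ after nasal /ɲ/ → [õ]
After rule 1: nũf+mẽɲõ
Rule 2: no segment meets the rule's conditions; no change.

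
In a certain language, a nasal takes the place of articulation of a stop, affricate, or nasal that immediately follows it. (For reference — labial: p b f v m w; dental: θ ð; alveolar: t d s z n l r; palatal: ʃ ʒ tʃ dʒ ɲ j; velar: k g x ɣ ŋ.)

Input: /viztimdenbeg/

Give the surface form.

/m/ before /d/ (alveolar) → [n]
/n/ before /b/ (labial) → [m]

[viztindembeg]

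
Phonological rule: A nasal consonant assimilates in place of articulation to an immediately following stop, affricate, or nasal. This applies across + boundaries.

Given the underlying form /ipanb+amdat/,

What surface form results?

[ipamb+andat]

/n/ before /b/ (labial) → [m]
/m/ before /d/ (alveolar) → [n]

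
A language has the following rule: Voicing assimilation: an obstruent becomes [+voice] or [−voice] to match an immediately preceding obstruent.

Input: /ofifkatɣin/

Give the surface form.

[ofifkatxin]

/ɣ/ after /t/ (voiceless) → [x]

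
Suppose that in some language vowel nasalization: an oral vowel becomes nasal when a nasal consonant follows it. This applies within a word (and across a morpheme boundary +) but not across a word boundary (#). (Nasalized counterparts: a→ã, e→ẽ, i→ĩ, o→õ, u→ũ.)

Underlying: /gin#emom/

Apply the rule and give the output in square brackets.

[gĩn#ẽmõm]

/i/ before nasal /n/ → [ĩ]
/e/ before nasal /m/ → [ẽ]
/o/ before nasal /m/ → [õ]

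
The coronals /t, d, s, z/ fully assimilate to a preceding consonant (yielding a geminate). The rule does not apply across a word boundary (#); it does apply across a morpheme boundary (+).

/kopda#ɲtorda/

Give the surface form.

[koppa#ɲɲorra]

/d/ after /p/ → [p] (total assimilation)
/t/ after /ɲ/ → [ɲ] (total assimilation)
/d/ after /r/ → [r] (total assimilation)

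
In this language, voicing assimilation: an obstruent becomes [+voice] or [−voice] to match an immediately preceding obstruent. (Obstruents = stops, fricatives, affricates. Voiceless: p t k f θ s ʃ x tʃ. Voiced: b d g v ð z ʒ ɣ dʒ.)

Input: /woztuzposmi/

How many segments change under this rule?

2

/t/ after /z/ (voiced) → [d]
/p/ after /z/ (voiced) → [b]
2 segments change.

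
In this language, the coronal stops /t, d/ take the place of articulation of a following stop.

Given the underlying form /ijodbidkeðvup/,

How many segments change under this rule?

/d/ before /b/ (labial) → [b]
/d/ before /k/ (velar) → [g]
2 segments change.

2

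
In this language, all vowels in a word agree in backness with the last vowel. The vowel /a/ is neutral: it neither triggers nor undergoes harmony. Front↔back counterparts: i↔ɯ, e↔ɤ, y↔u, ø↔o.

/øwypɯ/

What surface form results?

[owupɯ]

/ø/ harmonizes with /ɯ/ ([+back]) → [o]
/y/ harmonizes with /ɯ/ ([+back]) → [u]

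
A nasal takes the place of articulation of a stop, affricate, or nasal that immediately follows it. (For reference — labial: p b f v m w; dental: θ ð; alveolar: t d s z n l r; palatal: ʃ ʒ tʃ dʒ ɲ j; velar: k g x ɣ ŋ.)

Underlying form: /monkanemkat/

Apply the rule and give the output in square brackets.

[moŋkaneŋkat]

/n/ before /k/ (velar) → [ŋ]
/m/ before /k/ (velar) → [ŋ]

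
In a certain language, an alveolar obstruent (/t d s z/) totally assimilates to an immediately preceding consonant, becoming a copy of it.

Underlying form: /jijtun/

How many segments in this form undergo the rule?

1

/t/ after /j/ → [j] (total assimilation)
1 segment changes.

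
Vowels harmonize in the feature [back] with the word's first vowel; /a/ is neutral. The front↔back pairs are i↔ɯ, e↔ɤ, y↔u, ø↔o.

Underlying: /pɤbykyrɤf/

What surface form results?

/y/ harmonizes with /ɤ/ ([+back]) → [u]
/y/ harmonizes with /ɤ/ ([+back]) → [u]

[pɤbukurɤf]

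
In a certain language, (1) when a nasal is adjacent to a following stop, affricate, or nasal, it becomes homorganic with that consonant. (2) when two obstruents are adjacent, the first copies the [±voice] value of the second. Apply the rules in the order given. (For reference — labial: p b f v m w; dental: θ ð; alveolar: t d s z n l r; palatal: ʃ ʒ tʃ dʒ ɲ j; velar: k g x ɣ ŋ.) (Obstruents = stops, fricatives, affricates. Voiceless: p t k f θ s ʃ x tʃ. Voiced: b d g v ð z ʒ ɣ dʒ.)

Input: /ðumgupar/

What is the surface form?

[ðuŋgupar]

Rule 1: /m/ before /g/ (velar) → [ŋ]
After rule 1: ðuŋgupar
Rule 2: no segment meets the rule's conditions; no change.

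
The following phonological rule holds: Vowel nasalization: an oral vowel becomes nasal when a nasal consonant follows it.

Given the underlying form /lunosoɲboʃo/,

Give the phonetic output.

/u/ before nasal /n/ → [ũ]
/o/ before nasal /ɲ/ → [õ]

[lũnosõɲboʃo]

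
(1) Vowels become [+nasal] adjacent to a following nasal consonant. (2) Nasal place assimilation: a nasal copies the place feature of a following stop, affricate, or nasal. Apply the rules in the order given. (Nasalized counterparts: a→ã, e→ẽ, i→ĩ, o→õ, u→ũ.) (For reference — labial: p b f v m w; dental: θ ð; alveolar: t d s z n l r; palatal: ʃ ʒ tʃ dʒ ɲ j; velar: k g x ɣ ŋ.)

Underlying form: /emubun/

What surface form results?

Rule 1: /e/ before nasal /m/ → [ẽ]
Rule 1: /u/ before nasal /n/ → [ũ]
After rule 1: ẽmubũn
Rule 2: no segment meets the rule's conditions; no change.

[ẽmubũn]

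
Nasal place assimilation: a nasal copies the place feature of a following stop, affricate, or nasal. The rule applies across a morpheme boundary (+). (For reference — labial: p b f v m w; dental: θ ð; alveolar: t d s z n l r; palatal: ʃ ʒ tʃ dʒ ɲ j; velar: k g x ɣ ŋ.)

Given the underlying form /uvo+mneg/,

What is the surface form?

[uvo+nneg]

/m/ before /n/ (alveolar) → [n]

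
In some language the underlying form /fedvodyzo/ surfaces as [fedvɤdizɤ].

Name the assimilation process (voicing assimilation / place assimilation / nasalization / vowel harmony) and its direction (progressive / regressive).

vowel harmony, progressive

/o/→[ɤ] /y/→[i] /o/→[ɤ].
Vowels agree with the first vowel, so the harmony is progressive.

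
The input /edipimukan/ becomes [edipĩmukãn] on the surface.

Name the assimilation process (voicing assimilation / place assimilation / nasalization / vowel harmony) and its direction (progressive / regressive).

nasalization, regressive

/i/→[ĩ] /a/→[ã].
Each target copies a feature from the following segment, so the direction is regressive.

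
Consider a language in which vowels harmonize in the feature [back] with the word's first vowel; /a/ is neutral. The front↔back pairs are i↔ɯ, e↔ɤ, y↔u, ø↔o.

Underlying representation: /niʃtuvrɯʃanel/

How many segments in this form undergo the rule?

2

/u/ harmonizes with /i/ ([-back]) → [y]
/ɯ/ harmonizes with /i/ ([-back]) → [i]
2 segments change.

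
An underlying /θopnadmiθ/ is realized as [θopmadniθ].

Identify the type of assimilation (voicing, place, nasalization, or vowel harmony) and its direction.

place assimilation, progressive

/n/→[m] /m/→[n].
Each target copies a feature from the preceding segment, so the direction is progressive.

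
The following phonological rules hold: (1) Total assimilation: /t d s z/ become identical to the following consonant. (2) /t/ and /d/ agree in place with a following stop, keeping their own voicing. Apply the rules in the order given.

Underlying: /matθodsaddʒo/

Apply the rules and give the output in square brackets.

Rule 1: /t/ before /θ/ → [θ] (total assimilation)
Rule 1: /d/ before /s/ → [s] (total assimilation)
Rule 1: /d/ before /dʒ/ → [dʒ] (total assimilation)
After rule 1: maθθossadʒdʒo
Rule 2: no segment meets the rule's conditions; no change.

[maθθossadʒdʒo]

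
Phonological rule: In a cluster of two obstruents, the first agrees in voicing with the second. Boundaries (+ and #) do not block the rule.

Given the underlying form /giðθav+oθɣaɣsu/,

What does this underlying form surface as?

[giθθav+oðɣaxsu]

/ð/ before /θ/ (voiceless) → [θ]
/θ/ before /ɣ/ (voiced) → [ð]
/ɣ/ before /s/ (voiceless) → [x]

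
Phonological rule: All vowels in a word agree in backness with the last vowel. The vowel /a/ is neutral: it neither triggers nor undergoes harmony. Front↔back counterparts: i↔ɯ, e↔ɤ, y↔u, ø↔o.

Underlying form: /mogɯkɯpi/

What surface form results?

/o/ harmonizes with /i/ ([-back]) → [ø]
/ɯ/ harmonizes with /i/ ([-back]) → [i]
/ɯ/ harmonizes with /i/ ([-back]) → [i]

[møgikipi]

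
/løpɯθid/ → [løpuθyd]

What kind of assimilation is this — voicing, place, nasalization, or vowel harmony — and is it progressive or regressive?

/ɯ/→[u] /i/→[y].
Vowels agree with the first vowel, so the harmony is progressive.

vowel harmony, progressive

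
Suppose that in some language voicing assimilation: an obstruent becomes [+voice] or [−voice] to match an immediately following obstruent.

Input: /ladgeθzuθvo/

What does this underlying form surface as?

/θ/ before /z/ (voiced) → [ð]
/θ/ before /v/ (voiced) → [ð]

[ladgeðzuðvo]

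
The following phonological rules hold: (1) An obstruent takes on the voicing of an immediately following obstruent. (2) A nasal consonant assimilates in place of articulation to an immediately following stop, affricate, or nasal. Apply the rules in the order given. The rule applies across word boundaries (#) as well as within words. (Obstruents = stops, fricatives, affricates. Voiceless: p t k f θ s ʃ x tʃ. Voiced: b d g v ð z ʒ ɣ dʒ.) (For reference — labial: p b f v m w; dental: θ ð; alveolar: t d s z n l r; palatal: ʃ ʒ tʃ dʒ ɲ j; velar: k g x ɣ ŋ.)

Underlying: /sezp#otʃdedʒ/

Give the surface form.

[sesp#odʒdedʒ]

Rule 1: /z/ before /p/ (voiceless) → [s]
Rule 1: /tʃ/ before /d/ (voiced) → [dʒ]
After rule 1: sesp#odʒdedʒ
Rule 2: no segment meets the rule's conditions; no change.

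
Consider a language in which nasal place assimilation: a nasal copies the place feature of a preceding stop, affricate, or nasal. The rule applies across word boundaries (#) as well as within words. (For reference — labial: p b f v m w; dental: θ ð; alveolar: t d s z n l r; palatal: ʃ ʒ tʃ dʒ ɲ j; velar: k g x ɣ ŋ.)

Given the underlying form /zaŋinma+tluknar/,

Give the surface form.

[zaŋinna+tlukŋar]

/m/ after /n/ (alveolar) → [n]
/n/ after /k/ (velar) → [ŋ]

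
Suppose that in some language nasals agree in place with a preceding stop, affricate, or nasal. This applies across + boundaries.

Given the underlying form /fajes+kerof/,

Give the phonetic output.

no segment meets the rule's conditions; no change.

[fajes+kerof]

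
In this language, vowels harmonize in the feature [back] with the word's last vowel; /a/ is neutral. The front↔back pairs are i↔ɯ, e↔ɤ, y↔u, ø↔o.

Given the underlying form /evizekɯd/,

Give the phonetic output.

[ɤvɯzɤkɯd]

/e/ harmonizes with /ɯ/ ([+back]) → [ɤ]
/i/ harmonizes with /ɯ/ ([+back]) → [ɯ]
/e/ harmonizes with /ɯ/ ([+back]) → [ɤ]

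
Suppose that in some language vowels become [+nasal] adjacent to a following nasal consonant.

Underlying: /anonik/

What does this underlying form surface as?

[ãnõnik]

/a/ before nasal /n/ → [ã]
/o/ before nasal /n/ → [õ]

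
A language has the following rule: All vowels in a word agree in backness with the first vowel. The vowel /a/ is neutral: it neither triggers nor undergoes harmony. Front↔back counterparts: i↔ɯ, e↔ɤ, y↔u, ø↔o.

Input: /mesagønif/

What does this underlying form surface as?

[mesagønif]

no segment meets the rule's conditions; no change.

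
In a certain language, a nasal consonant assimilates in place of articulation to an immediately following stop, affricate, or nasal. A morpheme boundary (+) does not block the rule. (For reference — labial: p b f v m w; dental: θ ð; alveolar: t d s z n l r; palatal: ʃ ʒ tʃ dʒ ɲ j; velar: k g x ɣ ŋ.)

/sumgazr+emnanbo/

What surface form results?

/m/ before /g/ (velar) → [ŋ]
/m/ before /n/ (alveolar) → [n]
/n/ before /b/ (labial) → [m]

[suŋgazr+ennambo]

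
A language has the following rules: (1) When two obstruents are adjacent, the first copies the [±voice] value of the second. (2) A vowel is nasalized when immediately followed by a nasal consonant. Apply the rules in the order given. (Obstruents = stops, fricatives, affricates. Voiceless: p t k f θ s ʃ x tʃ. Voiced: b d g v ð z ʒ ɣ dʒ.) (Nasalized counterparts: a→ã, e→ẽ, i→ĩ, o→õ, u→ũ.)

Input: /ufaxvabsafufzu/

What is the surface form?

Rule 1: /x/ before /v/ (voiced) → [ɣ]
Rule 1: /b/ before /s/ (voiceless) → [p]
Rule 1: /f/ before /z/ (voiced) → [v]
After rule 1: ufaɣvapsafuvzu
Rule 2: no segment meets the rule's conditions; no change.

[ufaɣvapsafuvzu]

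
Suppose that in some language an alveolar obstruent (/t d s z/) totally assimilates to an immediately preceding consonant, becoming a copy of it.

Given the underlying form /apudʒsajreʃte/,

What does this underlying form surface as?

[apudʒdʒajreʃʃe]

/s/ after /dʒ/ → [dʒ] (total assimilation)
/t/ after /ʃ/ → [ʃ] (total assimilation)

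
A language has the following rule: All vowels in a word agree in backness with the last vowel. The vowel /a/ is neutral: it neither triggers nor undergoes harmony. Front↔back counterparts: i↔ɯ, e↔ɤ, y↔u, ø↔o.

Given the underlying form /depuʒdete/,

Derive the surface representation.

[depyʒdete]

/u/ harmonizes with /e/ ([-back]) → [y]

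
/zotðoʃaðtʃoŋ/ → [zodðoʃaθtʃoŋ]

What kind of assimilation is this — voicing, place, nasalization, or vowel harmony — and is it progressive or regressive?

/t/→[d] /ð/→[θ].
Each target copies a feature from the following segment, so the direction is regressive.

voicing assimilation, regressive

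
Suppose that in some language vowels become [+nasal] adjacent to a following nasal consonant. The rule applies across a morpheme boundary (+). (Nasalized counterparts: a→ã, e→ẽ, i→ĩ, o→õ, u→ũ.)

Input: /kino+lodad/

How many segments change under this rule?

1

/i/ before nasal /n/ → [ĩ]
1 segment changes.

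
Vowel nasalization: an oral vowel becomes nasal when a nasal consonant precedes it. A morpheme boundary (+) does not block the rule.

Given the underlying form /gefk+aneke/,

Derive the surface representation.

[gefk+anẽke]

/e/ after nasal /n/ → [ẽ]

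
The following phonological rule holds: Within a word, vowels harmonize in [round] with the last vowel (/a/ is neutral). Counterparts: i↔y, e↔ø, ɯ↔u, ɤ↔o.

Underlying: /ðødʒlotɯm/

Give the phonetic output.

[ðedʒlɤtɯm]

/ø/ harmonizes with /ɯ/ ([-round]) → [e]
/o/ harmonizes with /ɯ/ ([-round]) → [ɤ]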